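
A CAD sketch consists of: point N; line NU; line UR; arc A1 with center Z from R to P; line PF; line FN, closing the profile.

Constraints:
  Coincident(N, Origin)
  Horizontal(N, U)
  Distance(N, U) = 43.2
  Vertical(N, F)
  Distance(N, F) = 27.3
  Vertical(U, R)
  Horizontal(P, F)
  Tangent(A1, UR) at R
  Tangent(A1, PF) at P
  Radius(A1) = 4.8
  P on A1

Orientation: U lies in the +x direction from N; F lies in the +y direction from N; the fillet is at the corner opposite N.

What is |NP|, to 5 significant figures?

47.115

N is at the origin; N and U share the same y with |NU| = 43.2 and U on the +x side, so U = (43.200, 0.0000). NF is vertical with |NF| = 27.3 and F on the +y side, so F = (0.0000, 27.300). The virtual corner opposite N is at (43.200, 27.300). Since A1 is tangent to UR there, ZR ⟂ UR and A1 meets PF tangentially, so ZP is at right angles to PF, with radius 4.8, so the center Z sits 4.8 in from both sides at Z = (38.400, 22.500). That places the tangent points at R = (43.200, 22.500) on UR and P = (38.400, 27.300) on PF. Then |NP| = |P − N| = 47.115.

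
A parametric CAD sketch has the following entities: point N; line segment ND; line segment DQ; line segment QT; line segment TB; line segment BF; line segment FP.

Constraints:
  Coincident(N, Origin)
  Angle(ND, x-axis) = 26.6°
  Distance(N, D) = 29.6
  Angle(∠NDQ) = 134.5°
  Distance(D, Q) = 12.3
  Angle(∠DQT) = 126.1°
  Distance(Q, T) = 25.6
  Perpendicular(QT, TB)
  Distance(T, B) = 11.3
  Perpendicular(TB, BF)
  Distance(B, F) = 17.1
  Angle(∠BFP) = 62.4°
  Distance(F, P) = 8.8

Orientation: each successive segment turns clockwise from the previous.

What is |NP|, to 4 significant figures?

38.66

TB is perpendicular to BF, so BF runs at 107.2°; with |BF| = 17.1, F = (29.82, -2.192). ∠BFP = 62.4° gives FP at -10.40° from the x-axis; with |FP| = 8.8, P = (38.48, -3.780). Then |NP| = |P − N| = 38.66.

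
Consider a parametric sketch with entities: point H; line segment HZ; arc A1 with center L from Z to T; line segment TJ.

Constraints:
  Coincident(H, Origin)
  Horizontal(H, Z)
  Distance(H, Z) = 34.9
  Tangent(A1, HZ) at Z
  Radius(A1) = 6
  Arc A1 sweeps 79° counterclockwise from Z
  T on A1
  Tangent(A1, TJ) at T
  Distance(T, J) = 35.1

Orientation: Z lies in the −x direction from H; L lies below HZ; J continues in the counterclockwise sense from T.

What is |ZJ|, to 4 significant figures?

41.28

H is at the origin; H and Z share the same y with |HZ| = 34.9 and Z on the −x side, so Z = (-34.90, 0.000). Tangency of A1 to HZ means the radius LZ is perpendicular to HZ, so L = Z + (0, -6) = (-34.90, -6.000). On A1, Z sits at bearing 90° from L; a 79° counterclockwise sweep puts T at bearing 169°, so T = L + 6.0·(cos 169°, sin 169°) = (-40.79, -4.855). A1 meets TJ tangentially, so LT is at right angles to TJ, so TJ runs along (−sin 169°, cos 169°); with |TJ| = 35.1, J = (-47.49, -39.31). Then |ZJ| = |J − Z| = 41.28.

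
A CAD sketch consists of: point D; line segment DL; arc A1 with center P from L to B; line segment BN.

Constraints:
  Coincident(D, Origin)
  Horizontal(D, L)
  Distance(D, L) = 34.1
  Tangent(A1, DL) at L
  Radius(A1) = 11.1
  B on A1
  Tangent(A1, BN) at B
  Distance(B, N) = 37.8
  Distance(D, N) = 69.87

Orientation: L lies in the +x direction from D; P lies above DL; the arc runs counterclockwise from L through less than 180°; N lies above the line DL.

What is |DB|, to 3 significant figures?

45.8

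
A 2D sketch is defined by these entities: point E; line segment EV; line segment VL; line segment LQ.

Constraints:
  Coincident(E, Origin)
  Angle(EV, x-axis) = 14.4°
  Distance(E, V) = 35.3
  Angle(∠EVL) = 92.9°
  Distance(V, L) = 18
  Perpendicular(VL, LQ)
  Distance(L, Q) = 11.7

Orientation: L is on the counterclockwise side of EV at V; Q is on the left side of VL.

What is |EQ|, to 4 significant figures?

30.76

E is at the origin; EV runs at 14.4° with length 35.3, so V = 35.3·(cos 14.4°, sin 14.4°) = (34.19, 8.779). ∠EVL = 92.9°, so VL runs at 14.4° + (180° − 92.9°) = 101.5° from the x-axis; with |VL| = 18.0, L = V + 18.0·(cos 101.5°, sin 101.5°) = (30.60, 26.42). VL is perpendicular to LQ; with |LQ| = 11.7 on the left of VL, Q = L + 11.7·(-0.9799, -0.1994) = (19.14, 24.08). Then |EQ| = |Q − E| = 30.76.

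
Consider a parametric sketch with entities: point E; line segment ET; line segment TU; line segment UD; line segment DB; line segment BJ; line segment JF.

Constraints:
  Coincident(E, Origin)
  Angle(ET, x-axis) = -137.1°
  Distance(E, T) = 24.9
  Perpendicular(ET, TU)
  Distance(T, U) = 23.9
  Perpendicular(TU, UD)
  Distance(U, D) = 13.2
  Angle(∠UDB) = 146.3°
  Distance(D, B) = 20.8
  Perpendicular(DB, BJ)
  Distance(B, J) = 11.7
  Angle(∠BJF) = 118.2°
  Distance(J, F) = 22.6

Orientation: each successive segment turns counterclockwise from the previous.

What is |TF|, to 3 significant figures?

5.03

E is at the origin; ET runs at -137.1° with length 24.9, so T = (-18.2, -16.9). ET ⟂ TU, so TU runs at -47.1°; with |TU| = 23.9, U = (-1.97, -34.5). The perpendicularity gives UD at right angles to TU, so UD runs at 42.9°; with |UD| = 13.2, D = (7.70, -25.5). ∠UDB = 146.3° gives DB at 76.6° from the x-axis; with |DB| = 20.8, B = (12.5, -5.24). DB ⟂ BJ, so BJ runs at 167°; with |BJ| = 11.7, J = (1.14, -2.53). ∠BJF = 118.2° gives JF at -132° from the x-axis; with |JF| = 22.6, F = (-13.9, -19.4). Then |TF| = |F − T| = 5.03.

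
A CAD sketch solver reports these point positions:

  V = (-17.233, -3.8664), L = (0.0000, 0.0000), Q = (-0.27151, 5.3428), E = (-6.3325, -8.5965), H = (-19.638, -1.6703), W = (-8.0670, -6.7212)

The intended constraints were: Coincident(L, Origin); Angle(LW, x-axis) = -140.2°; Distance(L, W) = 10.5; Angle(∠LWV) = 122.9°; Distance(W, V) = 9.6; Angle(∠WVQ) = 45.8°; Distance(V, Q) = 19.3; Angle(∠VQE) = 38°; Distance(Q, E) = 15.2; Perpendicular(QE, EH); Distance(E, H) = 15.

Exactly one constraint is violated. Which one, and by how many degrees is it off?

Perpendicular(QE, EH) — off by 4.00°.

L = (0.00, 0.00) ✓; LW at -140.2° ✓; |LW| = 10.50 ✓; ∠LWV = 122.9° ✓; |WV| = 9.600 ✓; ∠WVQ = 45.80° ✓; |VQ| = 19.30 ✓; ∠VQE = 38.00° ✓; |QE| = 15.20 ✓; ∠(QE, EH) = 94.00° ✗; |EH| = 15.00 ✓.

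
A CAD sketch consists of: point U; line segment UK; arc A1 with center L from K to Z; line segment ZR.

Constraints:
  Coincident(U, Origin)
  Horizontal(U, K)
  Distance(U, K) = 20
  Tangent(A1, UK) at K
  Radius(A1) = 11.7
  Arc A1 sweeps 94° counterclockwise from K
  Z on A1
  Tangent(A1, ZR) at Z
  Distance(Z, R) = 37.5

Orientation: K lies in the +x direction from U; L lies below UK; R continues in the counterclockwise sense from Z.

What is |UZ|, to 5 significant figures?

15.034

Since A1 is tangent to UK there, LK ⟂ UK, so L = K + (0, -11.7) = (20.000, -11.700). On A1, K sits at bearing 90° from L; a 94° counterclockwise sweep puts Z at bearing 184°, so Z = L + 11.7·(cos 184°, sin 184°) = (8.3285, -12.516). Then |UZ| = |Z − U| = 15.034.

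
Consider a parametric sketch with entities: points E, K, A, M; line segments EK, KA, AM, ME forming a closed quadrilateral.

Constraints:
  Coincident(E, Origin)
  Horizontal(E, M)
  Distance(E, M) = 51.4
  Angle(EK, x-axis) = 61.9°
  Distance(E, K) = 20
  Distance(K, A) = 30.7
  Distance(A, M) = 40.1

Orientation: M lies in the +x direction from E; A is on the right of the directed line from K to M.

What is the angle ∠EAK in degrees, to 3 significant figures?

38.9°

Checks: EK at 61.90° ✓; |KA| = 30.70 ✓; |AM| = 40.10 ✓.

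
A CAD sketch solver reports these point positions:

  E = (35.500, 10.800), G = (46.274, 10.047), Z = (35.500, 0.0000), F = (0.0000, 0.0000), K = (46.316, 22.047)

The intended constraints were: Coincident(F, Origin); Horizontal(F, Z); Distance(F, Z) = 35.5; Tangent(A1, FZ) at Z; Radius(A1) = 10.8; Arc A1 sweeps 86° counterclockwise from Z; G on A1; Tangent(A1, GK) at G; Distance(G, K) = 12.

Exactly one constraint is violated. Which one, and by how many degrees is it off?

Tangent(A1, GK) at G — off by 3.80°.

F = (0.00, 0.00) ✓; F.y = 0.00, Z.y = 0.00 ✓; |FZ| = 35.50 ✓; ∠(EZ, ZF) = 90.00° ✓; |EZ| = 10.80 ✓; bearing(E→G) − bearing(E→Z) = 86.00° ✓; |EG| = 10.80 ✓; ∠(EG, GK) = 86.20° ✗; |GK| = 12.00 ✓.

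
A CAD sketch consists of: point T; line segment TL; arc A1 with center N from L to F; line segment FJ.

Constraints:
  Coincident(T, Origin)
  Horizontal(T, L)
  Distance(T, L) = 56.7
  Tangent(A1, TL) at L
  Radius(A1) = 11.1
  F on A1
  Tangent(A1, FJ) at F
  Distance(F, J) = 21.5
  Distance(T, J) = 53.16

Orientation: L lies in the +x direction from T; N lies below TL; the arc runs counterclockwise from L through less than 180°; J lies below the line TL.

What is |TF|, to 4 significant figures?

46.71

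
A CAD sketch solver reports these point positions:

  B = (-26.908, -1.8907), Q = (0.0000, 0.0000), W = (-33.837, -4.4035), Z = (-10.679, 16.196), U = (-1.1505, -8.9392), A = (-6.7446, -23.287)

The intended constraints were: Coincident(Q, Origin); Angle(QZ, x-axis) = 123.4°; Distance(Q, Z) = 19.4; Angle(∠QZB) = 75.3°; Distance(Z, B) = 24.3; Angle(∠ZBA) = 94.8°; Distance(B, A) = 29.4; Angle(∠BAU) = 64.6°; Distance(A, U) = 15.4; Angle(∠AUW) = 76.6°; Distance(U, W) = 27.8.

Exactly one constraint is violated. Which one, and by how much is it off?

Distance(U, W) = 27.8 — off by 5.20.

Q = (0.00, 0.00) ✓; QZ at 123.4° ✓; |QZ| = 19.40 ✓; ∠QZB = 75.30° ✓; |ZB| = 24.30 ✓; ∠ZBA = 94.80° ✓; |BA| = 29.40 ✓; ∠BAU = 64.60° ✓; |AU| = 15.40 ✓; ∠AUW = 76.60° ✓; |UW| = 33.00 ✗.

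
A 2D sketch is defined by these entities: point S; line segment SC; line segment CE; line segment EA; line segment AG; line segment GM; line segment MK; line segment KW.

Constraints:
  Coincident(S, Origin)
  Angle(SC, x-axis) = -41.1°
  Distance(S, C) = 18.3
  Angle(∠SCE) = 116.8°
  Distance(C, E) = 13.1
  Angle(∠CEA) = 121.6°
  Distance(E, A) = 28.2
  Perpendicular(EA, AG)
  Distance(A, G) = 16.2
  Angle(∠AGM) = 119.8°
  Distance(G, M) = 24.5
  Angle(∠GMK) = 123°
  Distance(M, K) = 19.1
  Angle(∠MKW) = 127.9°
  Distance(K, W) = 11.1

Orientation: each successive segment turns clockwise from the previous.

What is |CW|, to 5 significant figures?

5.7759

S is at the origin; SC runs at -41.1° with length 18.3, so C = (13.790, -12.030). ∠SCE = 116.8° gives CE at -104.30° from the x-axis; with |CE| = 13.1, E = (10.555, -24.724). ∠CEA = 121.6° gives EA at -162.70° from the x-axis; with |EA| = 28.2, A = (-16.370, -33.110). EA is perpendicular to AG, so AG runs at 107.30°; with |AG| = 16.2, G = (-21.187, -17.643). ∠AGM = 119.8° gives GM at 47.100° from the x-axis; with |GM| = 24.5, M = (-4.5095, 0.30438). ∠GMK = 123.0° gives MK at -9.9000° from the x-axis; with |MK| = 19.1, K = (14.306, -2.9795). ∠MKW = 127.9° gives KW at -62.000° from the x-axis; with |KW| = 11.1, W = (19.517, -12.780). Then |CW| = |W − C| = 5.7759.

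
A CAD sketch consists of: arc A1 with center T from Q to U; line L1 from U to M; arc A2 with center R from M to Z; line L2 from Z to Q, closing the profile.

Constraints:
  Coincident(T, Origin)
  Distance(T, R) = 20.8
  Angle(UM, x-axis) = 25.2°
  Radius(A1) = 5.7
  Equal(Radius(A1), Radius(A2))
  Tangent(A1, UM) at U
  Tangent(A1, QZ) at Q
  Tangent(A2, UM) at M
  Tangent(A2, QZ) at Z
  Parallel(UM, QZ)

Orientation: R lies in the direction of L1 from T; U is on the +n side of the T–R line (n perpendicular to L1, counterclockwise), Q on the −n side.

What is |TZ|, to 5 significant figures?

21.567

The slot axis is L1's direction at 25.2°, so u = (cos 25.2°, sin 25.2°) = (0.90483, 0.42578) and n = (−sin 25.2°, cos 25.2°) = (-0.42578, 0.90483). T is at the origin and R lies 20.8 along u from T, so R = 20.8·u = (18.820, 8.8562). Tangency of A1 to both parallel lines with radius 5.7 puts U and Q at T ± 5.7·n: U = (-2.4269, 5.1575), Q = (2.4269, -5.1575). Equal radii place M and Z the same way about R: M = R + 5.7·n = (16.393, 14.014), Z = R − 5.7·n = (21.247, 3.6987). Then |TZ| = |Z − T| = 21.567.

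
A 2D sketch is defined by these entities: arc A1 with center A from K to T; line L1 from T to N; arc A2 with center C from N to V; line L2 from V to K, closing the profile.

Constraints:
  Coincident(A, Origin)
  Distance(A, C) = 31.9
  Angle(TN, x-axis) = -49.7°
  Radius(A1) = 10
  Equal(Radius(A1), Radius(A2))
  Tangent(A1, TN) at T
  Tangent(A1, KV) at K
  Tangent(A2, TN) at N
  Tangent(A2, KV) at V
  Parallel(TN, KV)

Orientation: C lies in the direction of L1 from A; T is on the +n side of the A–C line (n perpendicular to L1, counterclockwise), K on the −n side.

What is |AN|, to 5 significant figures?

33.431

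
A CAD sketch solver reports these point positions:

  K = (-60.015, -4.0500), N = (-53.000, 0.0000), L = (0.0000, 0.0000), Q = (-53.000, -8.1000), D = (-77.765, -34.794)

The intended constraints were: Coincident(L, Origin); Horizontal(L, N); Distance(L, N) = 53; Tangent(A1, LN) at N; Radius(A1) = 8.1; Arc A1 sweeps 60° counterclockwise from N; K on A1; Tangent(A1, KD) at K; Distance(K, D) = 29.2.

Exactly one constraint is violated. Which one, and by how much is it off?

Distance(K, D) = 29.2 — off by 6.30.

L = (0.00, 0.00) ✓; L.y = 0.00, N.y = 0.00 ✓; |LN| = 53.00 ✓; ∠(QN, NL) = 90.00° ✓; |QN| = 8.100 ✓; bearing(Q→K) − bearing(Q→N) = 60.00° ✓; |QK| = 8.100 ✓; ∠(QK, KD) = 90.00° ✓; |KD| = 35.50 ✗.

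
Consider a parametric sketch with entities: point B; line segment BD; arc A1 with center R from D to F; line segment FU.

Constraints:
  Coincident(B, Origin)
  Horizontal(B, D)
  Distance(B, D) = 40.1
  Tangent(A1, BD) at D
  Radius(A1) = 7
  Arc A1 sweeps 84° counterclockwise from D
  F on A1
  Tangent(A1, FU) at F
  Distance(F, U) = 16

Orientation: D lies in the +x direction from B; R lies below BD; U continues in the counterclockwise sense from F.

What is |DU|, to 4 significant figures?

23.80

On A1, D sits at bearing 90° from R; an 84° counterclockwise sweep puts F at bearing 174°, so F = R + 7.0·(cos 174°, sin 174°) = (33.14, -6.268). A1 meets FU tangentially, so RF is at right angles to FU, so FU runs along (−sin 174°, cos 174°); with |FU| = 16.0, U = (31.47, -22.18). Then |DU| = |U − D| = 23.80.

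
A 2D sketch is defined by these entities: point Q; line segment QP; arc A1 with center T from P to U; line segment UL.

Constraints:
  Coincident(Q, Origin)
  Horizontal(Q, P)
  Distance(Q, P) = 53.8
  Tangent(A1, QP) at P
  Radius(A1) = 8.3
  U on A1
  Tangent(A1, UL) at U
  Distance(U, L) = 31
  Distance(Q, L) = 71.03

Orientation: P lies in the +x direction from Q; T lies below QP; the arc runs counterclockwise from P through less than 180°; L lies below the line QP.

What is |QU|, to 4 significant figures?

47.65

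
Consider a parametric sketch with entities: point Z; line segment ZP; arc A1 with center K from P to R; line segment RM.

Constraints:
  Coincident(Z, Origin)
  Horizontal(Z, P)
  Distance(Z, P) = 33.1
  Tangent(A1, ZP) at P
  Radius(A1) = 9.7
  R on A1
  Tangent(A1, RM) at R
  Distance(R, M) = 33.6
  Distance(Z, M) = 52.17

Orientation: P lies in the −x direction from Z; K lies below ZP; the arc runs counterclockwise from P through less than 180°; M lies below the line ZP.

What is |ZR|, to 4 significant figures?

44.10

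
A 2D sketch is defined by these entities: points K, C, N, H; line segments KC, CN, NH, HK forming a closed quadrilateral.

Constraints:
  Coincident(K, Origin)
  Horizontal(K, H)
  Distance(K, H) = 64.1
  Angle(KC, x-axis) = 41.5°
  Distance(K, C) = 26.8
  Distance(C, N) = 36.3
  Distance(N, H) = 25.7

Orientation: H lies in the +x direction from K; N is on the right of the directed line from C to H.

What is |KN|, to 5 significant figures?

42.872

Checks: |CN| = 36.30 ✓; |NH| = 25.70 ✓.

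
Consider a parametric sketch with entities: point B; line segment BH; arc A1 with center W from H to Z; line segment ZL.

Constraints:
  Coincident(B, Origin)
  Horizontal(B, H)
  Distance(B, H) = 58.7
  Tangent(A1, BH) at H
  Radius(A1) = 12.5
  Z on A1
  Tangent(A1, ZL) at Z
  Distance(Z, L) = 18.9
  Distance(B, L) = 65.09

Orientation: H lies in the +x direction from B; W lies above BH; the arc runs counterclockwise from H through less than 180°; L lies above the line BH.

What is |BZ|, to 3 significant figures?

71.0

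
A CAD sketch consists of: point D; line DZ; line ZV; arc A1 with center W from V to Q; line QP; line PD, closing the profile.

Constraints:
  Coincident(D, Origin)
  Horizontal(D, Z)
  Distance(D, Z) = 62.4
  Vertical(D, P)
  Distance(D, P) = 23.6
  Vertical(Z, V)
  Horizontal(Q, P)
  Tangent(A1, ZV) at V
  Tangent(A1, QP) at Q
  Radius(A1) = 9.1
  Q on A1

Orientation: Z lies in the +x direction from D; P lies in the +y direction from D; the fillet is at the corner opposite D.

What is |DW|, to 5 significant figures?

55.237

D is at the origin; D and Z share the same y with |DZ| = 62.4 and Z on the +x side, so Z = (62.400, 0.0000). DP is vertical with |DP| = 23.6 and P on the +y side, so P = (0.0000, 23.600). The virtual corner opposite D is at (62.400, 23.600). Tangency of A1 to ZV means the radius WV is perpendicular to ZV and A1 meets QP tangentially, so WQ is at right angles to QP, with radius 9.1, so the center W sits 9.1 in from both sides at W = (53.300, 14.500). Then |DW| = |W − D| = 55.237.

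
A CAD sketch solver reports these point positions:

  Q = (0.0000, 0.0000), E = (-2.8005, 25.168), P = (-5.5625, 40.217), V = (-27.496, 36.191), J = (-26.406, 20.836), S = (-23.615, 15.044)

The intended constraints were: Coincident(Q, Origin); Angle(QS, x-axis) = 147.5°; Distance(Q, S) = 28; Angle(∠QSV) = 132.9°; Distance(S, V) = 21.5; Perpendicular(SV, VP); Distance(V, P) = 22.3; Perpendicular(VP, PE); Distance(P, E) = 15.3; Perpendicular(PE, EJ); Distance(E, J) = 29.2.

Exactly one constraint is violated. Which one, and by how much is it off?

Distance(E, J) = 29.2 — off by 5.20.

Q = (0.00, 0.00) ✓; QS at 147.5° ✓; |QS| = 28.00 ✓; ∠QSV = 132.9° ✓; |SV| = 21.50 ✓; ∠(SV, VP) = 90.00° ✓; |VP| = 22.30 ✓; ∠(VP, PE) = 90.00° ✓; |PE| = 15.30 ✓; ∠(PE, EJ) = 90.00° ✓; |EJ| = 24.00 ✗.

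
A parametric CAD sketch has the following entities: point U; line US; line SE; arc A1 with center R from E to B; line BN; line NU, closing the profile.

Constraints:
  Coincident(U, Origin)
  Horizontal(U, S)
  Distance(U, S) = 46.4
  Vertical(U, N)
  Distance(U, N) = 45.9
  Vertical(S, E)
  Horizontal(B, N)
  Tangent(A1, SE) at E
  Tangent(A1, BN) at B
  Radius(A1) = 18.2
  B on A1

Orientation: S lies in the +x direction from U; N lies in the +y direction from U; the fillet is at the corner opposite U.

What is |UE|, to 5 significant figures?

54.039

The virtual corner opposite U is at (46.400, 45.900). Since A1 is tangent to SE there, RE ⟂ SE and the tangent condition forces RB to be normal to BN, with radius 18.2, so the center R sits 18.2 in from both sides at R = (28.200, 27.700). That places the tangent points at E = (46.400, 27.700) on SE and B = (28.200, 45.900) on BN. Then |UE| = |E − U| = 54.039.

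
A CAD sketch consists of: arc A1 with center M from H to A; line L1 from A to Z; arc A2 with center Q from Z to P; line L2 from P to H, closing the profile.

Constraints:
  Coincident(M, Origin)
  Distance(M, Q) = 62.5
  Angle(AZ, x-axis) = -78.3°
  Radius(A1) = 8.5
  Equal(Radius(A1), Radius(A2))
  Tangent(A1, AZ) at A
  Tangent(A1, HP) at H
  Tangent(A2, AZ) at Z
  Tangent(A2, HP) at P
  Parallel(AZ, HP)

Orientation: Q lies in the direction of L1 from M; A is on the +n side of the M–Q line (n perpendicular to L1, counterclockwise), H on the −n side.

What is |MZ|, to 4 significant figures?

63.08

The slot axis is L1's direction at -78.3°, so u = (cos -78.3°, sin -78.3°) = (0.2028, -0.9792) and n = (−sin -78.3°, cos -78.3°) = (0.9792, 0.2028). M is at the origin and Q lies 62.5 along u from M, so Q = 62.5·u = (12.67, -61.20). Tangency of A1 to both parallel lines with radius 8.5 puts A and H at M ± 8.5·n: A = (8.323, 1.724), H = (-8.323, -1.724). Equal radii place Z and P the same way about Q: Z = Q + 8.5·n = (21.00, -59.48), P = Q − 8.5·n = (4.351, -62.93). Then |MZ| = |Z − M| = 63.08.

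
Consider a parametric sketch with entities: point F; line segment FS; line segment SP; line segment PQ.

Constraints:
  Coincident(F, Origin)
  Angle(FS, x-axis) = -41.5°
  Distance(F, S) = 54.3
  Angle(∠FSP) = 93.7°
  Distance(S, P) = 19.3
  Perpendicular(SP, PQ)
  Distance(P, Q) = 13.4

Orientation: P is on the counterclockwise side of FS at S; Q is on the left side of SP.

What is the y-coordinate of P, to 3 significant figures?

-22.4

F is at the origin; FS runs at -41.5° with length 54.3, so S = 54.3·(cos -41.5°, sin -41.5°) = (40.7, -36.0). ∠FSP = 93.7°, so SP runs at -41.5° + (180° − 93.7°) = 44.8° from the x-axis; with |SP| = 19.3, P = S + 19.3·(cos 44.8°, sin 44.8°) = (54.4, -22.4). So P.y = -22.4.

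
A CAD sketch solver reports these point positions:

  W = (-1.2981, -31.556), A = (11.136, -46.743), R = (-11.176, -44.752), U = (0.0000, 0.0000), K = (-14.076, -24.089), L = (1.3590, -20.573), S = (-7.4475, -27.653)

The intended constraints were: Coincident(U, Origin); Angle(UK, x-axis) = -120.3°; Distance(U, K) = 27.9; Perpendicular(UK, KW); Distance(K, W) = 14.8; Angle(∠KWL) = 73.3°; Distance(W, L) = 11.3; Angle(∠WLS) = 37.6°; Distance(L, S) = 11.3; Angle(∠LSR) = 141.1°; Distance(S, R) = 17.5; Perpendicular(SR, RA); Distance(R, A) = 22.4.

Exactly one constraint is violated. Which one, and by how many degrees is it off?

Perpendicular(SR, RA) — off by 7.20°.

U = (0.00, 0.00) ✓; UK at -120.3° ✓; |UK| = 27.90 ✓; ∠(UK, KW) = 90.00° ✓; |KW| = 14.80 ✓; ∠KWL = 73.30° ✓; |WL| = 11.30 ✓; ∠WLS = 37.60° ✓; |LS| = 11.30 ✓; ∠LSR = 141.1° ✓; |SR| = 17.50 ✓; ∠(SR, RA) = 97.20° ✗; |RA| = 22.40 ✓.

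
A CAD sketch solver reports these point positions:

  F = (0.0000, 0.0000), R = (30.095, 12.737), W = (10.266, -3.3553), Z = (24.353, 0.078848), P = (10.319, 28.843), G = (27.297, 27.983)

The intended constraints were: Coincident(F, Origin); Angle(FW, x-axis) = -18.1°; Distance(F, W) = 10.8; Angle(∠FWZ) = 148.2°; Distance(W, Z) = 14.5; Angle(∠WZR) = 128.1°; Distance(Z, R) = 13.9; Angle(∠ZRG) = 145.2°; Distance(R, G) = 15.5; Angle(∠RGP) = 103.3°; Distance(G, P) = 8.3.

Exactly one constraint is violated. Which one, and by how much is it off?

Distance(G, P) = 8.3 — off by 8.70.

F = (0.00, 0.00) ✓; FW at -18.10° ✓; |FW| = 10.80 ✓; ∠FWZ = 148.2° ✓; |WZ| = 14.50 ✓; ∠WZR = 128.1° ✓; |ZR| = 13.90 ✓; ∠ZRG = 145.2° ✓; |RG| = 15.50 ✓; ∠RGP = 103.3° ✓; |GP| = 17.00 ✗.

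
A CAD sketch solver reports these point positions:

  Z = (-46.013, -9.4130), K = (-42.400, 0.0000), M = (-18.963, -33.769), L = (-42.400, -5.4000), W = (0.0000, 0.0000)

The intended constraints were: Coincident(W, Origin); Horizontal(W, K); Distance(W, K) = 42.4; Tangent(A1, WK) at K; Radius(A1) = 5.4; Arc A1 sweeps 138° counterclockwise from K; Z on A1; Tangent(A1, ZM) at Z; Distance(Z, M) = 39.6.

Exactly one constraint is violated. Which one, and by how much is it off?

Distance(Z, M) = 39.6 — off by 3.20.

W = (0.00, 0.00) ✓; W.y = 0.00, K.y = 0.00 ✓; |WK| = 42.40 ✓; ∠(LK, KW) = 90.00° ✓; |LK| = 5.400 ✓; bearing(L→Z) − bearing(L→K) = 138.0° ✓; |LZ| = 5.400 ✓; ∠(LZ, ZM) = 90.00° ✓; |ZM| = 36.40 ✗.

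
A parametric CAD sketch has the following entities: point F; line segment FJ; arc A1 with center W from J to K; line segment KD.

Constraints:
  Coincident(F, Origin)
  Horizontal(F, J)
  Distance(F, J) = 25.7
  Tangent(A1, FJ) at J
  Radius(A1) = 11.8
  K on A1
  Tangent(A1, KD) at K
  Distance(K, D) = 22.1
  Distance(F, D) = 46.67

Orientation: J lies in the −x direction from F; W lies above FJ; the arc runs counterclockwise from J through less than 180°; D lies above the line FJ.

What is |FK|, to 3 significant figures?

24.6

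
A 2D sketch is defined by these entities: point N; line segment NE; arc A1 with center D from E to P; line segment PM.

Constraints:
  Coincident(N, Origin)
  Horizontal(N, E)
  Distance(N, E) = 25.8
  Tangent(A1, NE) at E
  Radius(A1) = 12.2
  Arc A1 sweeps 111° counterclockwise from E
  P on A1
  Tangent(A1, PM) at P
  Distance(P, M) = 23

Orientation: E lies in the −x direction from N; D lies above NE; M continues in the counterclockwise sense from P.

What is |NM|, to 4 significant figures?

44.28

N is at the origin; NE is horizontal with |NE| = 25.8 and E on the −x side, so E = (-25.80, 0.000). The tangent condition forces DE to be normal to NE, so D = E + (0, 12.2) = (-25.80, 12.20). On A1, E sits at bearing -90° from D; a 111° counterclockwise sweep puts P at bearing 21°, so P = D + 12.2·(cos 21°, sin 21°) = (-14.41, 16.57). Tangency of A1 to PM means the radius DP is perpendicular to PM, so PM runs along (−sin 21°, cos 21°); with |PM| = 23.0, M = (-22.65, 38.04). Then |NM| = |M − N| = 44.28.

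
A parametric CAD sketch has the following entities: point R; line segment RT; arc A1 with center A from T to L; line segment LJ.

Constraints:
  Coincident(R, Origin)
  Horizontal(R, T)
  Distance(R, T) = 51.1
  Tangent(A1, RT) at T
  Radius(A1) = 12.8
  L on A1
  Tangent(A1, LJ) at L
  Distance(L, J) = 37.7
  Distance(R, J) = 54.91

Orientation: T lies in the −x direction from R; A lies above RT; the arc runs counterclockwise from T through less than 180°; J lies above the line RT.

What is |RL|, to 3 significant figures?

39.9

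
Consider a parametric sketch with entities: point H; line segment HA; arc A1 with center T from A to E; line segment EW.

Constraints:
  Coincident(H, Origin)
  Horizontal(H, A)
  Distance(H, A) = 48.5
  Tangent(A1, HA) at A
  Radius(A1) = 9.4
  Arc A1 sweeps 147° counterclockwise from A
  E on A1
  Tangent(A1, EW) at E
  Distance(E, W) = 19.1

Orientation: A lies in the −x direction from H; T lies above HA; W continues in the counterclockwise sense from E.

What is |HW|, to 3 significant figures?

65.5

H is at the origin; H and A share the same y with |HA| = 48.5 and A on the −x side, so A = (-48.5, 0.00). Tangency of A1 to HA means the radius TA is perpendicular to HA, so T = A + (0, 9.4) = (-48.5, 9.40). On A1, A sits at bearing -90° from T; a 147° counterclockwise sweep puts E at bearing 57°, so E = T + 9.4·(cos 57°, sin 57°) = (-43.4, 17.3). Since A1 is tangent to EW there, TE ⟂ EW, so EW runs along (−sin 57°, cos 57°); with |EW| = 19.1, W = (-59.4, 27.7). Then |HW| = |W − H| = 65.5.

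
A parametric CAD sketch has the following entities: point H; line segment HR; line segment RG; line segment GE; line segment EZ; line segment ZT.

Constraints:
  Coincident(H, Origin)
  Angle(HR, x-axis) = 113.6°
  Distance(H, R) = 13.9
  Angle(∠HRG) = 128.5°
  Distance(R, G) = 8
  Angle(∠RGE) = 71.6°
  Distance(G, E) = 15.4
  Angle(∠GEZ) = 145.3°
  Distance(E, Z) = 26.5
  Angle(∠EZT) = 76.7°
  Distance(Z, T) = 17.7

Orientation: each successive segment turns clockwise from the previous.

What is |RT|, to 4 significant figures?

28.92

H is at the origin; HR runs at 113.6° with length 13.9, so R = (-5.565, 12.74). ∠HRG = 128.5° gives RG at 62.10° from the x-axis; with |RG| = 8.0, G = (-1.821, 19.81). ∠RGE = 71.6° gives GE at -46.30° from the x-axis; with |GE| = 15.4, E = (8.818, 8.674). ∠GEZ = 145.3° gives EZ at -81.00° from the x-axis; with |EZ| = 26.5, Z = (12.96, -17.50). ∠EZT = 76.7° gives ZT at 175.7° from the x-axis; with |ZT| = 17.7, T = (-4.686, -16.17). Then |RT| = |T − R| = 28.92.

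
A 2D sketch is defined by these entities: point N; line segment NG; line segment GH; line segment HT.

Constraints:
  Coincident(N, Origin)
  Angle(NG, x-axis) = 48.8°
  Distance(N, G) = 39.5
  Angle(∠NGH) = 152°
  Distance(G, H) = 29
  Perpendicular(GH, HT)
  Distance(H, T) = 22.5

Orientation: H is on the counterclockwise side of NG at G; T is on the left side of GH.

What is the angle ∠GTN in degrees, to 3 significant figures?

34.3°

∠NGH = 152.0°, so GH runs at 48.8° + (180° − 152.0°) = 76.8° from the x-axis; with |GH| = 29.0, H = G + 29.0·(cos 76.8°, sin 76.8°) = (32.6, 58.0). The perpendicularity gives HT at right angles to GH; with |HT| = 22.5 on the left of GH, T = H + 22.5·(-0.974, 0.228) = (10.7, 63.1). Then cos ∠GTN = TG·TN / (|TG||TN|), giving 34.3°.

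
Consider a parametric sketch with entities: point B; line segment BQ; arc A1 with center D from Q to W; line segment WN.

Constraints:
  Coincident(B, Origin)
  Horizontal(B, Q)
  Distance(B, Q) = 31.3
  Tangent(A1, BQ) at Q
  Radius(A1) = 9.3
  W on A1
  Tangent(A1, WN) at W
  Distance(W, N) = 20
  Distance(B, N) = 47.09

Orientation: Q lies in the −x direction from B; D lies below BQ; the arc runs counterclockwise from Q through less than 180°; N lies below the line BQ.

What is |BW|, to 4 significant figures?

41.95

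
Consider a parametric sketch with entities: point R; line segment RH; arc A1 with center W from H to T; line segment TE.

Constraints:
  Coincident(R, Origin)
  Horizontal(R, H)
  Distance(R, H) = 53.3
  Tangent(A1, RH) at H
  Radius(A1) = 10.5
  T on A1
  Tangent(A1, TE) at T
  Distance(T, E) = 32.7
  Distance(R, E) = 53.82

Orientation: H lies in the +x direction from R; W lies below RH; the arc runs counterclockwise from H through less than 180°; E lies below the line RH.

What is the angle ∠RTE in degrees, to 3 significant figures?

88.1°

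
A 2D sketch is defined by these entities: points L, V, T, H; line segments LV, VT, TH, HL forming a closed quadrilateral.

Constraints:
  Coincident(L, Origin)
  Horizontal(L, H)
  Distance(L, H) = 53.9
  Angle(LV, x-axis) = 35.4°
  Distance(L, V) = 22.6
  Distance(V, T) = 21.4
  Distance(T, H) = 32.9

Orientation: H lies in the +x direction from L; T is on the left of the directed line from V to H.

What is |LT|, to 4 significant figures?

43.97

Checks: |VT| = 21.40 ✓; |TH| = 32.90 ✓.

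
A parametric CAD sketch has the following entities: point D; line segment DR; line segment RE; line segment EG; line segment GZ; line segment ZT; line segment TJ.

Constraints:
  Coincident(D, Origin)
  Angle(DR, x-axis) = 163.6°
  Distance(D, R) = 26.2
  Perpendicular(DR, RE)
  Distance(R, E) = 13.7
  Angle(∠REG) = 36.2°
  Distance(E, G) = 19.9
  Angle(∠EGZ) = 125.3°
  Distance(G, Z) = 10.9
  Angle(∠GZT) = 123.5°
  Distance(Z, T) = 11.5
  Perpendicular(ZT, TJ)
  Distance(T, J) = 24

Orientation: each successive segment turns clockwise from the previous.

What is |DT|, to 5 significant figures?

32.976

D is at the origin; DR runs at 163.6° with length 26.2, so R = (-25.134, 7.3973). DR ⟂ RE, so RE runs at 73.600°; with |RE| = 13.7, E = (-21.266, 20.540). ∠REG = 36.2° gives EG at -70.200° from the x-axis; with |EG| = 19.9, G = (-14.525, 1.8164). ∠EGZ = 125.3° gives GZ at -124.90° from the x-axis; with |GZ| = 10.9, Z = (-20.761, -7.1232). ∠GZT = 123.5° gives ZT at 178.60° from the x-axis; with |ZT| = 11.5, T = (-32.258, -6.8423). Then |DT| = |T − D| = 32.976.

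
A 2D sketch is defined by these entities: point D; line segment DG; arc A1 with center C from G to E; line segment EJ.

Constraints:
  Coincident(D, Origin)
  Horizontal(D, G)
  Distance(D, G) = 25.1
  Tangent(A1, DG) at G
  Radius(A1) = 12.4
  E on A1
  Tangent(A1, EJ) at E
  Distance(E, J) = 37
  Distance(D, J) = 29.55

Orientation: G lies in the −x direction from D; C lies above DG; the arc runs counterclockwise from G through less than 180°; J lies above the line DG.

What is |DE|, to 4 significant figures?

17.20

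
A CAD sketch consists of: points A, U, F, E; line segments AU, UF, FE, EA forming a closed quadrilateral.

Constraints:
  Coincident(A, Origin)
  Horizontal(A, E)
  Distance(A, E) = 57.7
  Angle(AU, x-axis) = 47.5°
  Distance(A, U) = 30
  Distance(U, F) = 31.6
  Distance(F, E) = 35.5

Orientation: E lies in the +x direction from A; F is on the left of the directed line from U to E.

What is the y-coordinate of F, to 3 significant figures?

34.5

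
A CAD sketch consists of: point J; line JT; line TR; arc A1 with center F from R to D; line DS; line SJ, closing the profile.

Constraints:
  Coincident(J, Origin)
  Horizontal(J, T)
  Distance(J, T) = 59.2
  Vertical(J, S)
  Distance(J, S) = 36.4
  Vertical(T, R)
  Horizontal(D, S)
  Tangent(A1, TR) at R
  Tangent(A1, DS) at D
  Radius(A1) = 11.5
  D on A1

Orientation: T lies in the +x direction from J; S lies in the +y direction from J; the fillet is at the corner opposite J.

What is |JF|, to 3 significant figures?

53.8

J is at the origin; J and T share the same y with |JT| = 59.2 and T on the +x side, so T = (59.2, 0.00). J and S share the same x with |JS| = 36.4 and S on the +y side, so S = (0.00, 36.4). The virtual corner opposite J is at (59.2, 36.4). Since A1 is tangent to TR there, FR ⟂ TR and since A1 is tangent to DS there, FD ⟂ DS, with radius 11.5, so the center F sits 11.5 in from both sides at F = (47.7, 24.9). Then |JF| = |F − J| = 53.8.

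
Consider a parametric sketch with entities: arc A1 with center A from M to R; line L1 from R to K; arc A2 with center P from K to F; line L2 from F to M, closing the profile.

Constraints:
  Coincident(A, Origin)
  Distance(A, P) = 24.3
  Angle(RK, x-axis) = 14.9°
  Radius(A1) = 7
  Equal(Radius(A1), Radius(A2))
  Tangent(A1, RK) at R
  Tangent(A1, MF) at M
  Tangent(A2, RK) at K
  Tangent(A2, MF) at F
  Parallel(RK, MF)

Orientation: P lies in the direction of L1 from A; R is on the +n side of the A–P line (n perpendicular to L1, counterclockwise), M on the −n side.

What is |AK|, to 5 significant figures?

25.288

The slot axis is L1's direction at 14.9°, so u = (cos 14.9°, sin 14.9°) = (0.96638, 0.25713) and n = (−sin 14.9°, cos 14.9°) = (-0.25713, 0.96638). A is at the origin and P lies 24.3 along u from A, so P = 24.3·u = (23.483, 6.2483). Tangency of A1 to both parallel lines with radius 7.0 puts R and M at A ± 7.0·n: R = (-1.7999, 6.7646), M = (1.7999, -6.7646). Equal radii place K and F the same way about P: K = P + 7.0·n = (21.683, 13.013), F = P − 7.0·n = (25.283, -0.51631). Then |AK| = |K − A| = 25.288.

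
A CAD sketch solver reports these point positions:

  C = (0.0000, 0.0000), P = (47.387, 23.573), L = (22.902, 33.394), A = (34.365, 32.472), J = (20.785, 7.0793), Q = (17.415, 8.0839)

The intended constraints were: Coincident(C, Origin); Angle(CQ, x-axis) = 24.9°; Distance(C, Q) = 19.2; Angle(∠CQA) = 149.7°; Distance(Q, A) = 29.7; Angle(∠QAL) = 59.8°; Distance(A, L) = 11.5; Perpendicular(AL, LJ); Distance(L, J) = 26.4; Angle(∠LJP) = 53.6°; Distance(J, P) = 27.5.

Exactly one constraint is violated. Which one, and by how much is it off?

Distance(J, P) = 27.5 — off by 3.80.

C = (0.00, 0.00) ✓; CQ at 24.90° ✓; |CQ| = 19.20 ✓; ∠CQA = 149.7° ✓; |QA| = 29.70 ✓; ∠QAL = 59.80° ✓; |AL| = 11.50 ✓; ∠(AL, LJ) = 90.00° ✓; |LJ| = 26.40 ✓; ∠LJP = 53.60° ✓; |JP| = 31.30 ✗.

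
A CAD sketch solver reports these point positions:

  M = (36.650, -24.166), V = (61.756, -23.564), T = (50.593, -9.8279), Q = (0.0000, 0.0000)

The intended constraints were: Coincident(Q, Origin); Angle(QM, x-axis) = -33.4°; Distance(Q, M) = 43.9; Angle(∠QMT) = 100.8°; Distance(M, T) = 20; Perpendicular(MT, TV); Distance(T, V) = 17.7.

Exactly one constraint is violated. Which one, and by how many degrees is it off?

Perpendicular(MT, TV) — off by 6.70°.

Q = (0.00, 0.00) ✓; QM at -33.40° ✓; |QM| = 43.90 ✓; ∠QMT = 100.8° ✓; |MT| = 20.00 ✓; ∠(MT, TV) = 96.70° ✗; |TV| = 17.70 ✓.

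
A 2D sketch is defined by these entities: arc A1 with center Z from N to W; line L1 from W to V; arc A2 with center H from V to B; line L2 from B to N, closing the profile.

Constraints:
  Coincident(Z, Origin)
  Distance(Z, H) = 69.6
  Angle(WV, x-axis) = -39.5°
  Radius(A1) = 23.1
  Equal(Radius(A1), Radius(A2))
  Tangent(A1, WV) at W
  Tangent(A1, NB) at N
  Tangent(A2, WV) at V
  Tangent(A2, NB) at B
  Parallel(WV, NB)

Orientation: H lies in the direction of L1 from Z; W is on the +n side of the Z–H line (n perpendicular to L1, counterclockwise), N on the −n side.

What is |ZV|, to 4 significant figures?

73.33

The slot axis is L1's direction at -39.5°, so u = (cos -39.5°, sin -39.5°) = (0.7716, -0.6361) and n = (−sin -39.5°, cos -39.5°) = (0.6361, 0.7716). Z is at the origin and H lies 69.6 along u from Z, so H = 69.6·u = (53.71, -44.27). Tangency of A1 to both parallel lines with radius 23.1 puts W and N at Z ± 23.1·n: W = (14.69, 17.82), N = (-14.69, -17.82). Equal radii place V and B the same way about H: V = H + 23.1·n = (68.40, -26.45), B = H − 23.1·n = (39.01, -62.10). Then |ZV| = |V − Z| = 73.33.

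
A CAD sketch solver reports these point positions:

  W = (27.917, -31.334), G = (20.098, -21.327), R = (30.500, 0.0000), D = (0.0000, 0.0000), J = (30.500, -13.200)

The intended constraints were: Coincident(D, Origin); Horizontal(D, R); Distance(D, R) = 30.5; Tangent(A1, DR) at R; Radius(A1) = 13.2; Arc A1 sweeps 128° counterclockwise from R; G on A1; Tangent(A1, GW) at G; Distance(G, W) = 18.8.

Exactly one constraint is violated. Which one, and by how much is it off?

Distance(G, W) = 18.8 — off by 6.10.

D = (0.00, 0.00) ✓; D.y = 0.00, R.y = 0.00 ✓; |DR| = 30.50 ✓; ∠(JR, RD) = 90.00° ✓; |JR| = 13.20 ✓; bearing(J→G) − bearing(J→R) = 128.0° ✓; |JG| = 13.20 ✓; ∠(JG, GW) = 90.00° ✓; |GW| = 12.70 ✗.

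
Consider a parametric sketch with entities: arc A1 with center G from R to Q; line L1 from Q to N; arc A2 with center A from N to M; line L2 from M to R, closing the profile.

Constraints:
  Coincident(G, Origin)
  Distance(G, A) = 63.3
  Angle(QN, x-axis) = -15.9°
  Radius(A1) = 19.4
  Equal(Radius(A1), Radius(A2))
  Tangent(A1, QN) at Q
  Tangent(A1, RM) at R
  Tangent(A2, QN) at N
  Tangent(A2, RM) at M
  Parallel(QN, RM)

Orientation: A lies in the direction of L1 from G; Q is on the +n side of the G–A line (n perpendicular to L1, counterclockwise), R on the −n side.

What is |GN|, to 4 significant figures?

66.21

The slot axis is L1's direction at -15.9°, so u = (cos -15.9°, sin -15.9°) = (0.9617, -0.2740) and n = (−sin -15.9°, cos -15.9°) = (0.2740, 0.9617). G is at the origin and A lies 63.3 along u from G, so A = 63.3·u = (60.88, -17.34). Tangency of A1 to both parallel lines with radius 19.4 puts Q and R at G ± 19.4·n: Q = (5.315, 18.66), R = (-5.315, -18.66). Equal radii place N and M the same way about A: N = A + 19.4·n = (66.19, 1.316), M = A − 19.4·n = (55.56, -36.00). Then |GN| = |N − G| = 66.21.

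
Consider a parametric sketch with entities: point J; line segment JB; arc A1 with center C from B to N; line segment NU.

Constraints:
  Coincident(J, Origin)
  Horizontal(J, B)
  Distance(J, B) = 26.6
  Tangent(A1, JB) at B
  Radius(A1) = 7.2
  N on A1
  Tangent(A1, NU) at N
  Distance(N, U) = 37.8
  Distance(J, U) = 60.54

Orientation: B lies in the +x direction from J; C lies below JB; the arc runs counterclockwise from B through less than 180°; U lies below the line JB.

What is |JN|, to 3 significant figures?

23.9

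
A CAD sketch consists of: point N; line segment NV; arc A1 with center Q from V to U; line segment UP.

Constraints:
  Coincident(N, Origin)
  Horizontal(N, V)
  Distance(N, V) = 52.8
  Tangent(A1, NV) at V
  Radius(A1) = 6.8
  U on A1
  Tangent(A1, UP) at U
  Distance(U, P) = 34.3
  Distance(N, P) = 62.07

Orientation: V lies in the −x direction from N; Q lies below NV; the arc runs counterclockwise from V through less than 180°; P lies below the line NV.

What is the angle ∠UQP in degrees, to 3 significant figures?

78.8°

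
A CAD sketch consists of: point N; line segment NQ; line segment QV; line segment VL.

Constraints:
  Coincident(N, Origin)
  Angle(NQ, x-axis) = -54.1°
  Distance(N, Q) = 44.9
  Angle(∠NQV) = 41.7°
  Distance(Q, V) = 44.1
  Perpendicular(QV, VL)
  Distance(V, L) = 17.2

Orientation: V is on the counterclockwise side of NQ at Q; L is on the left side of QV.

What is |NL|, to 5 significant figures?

16.503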